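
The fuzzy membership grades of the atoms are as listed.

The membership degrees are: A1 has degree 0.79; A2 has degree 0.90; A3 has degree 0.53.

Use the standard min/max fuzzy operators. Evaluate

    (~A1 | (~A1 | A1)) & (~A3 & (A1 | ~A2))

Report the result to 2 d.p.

~A1 = 1 − 0.79 = 0.21
~A1 = 1 − 0.79 = 0.21
~A1 | A1 = max(a, b) on (0.21, 0.79) = 0.79
~A1 | (~A1 | A1) = max(a, b) on (0.21, 0.79) = 0.79
~A3 = 1 − 0.53 = 0.47
~A2 = 1 − 0.90 = 0.10
A1 | ~A2 = max(a, b) on (0.79, 0.10) = 0.79
~A3 & (A1 | ~A2) = min(a, b) on (0.47, 0.79) = 0.47
(~A1 | (~A1 | A1)) & (~A3 & (A1 | ~A2)) = min(a, b) on (0.79, 0.47) = 0.47

0.47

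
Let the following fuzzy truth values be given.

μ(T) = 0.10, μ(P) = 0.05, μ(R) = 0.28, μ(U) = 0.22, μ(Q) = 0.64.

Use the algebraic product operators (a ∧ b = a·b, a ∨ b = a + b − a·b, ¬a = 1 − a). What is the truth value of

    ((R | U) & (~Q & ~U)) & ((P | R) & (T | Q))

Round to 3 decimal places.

0.026

R | U = a + b − a·b on (0.2800, 0.2200) = 0.4384
~Q = 1 − 0.6400 = 0.3600
~U = 1 − 0.2200 = 0.7800
~Q & ~U = a·b on (0.3600, 0.7800) = 0.2808
(R | U) & (~Q & ~U) = a·b on (0.4384, 0.2808) = 0.1231
P | R = a + b − a·b on (0.0500, 0.2800) = 0.3160
T | Q = a + b − a·b on (0.1000, 0.6400) = 0.6760
(P | R) & (T | Q) = a·b on (0.3160, 0.6760) = 0.2136
((R | U) & (~Q & ~U)) & ((P | R) & (T | Q)) = a·b on (0.1231, 0.2136) = 0.0263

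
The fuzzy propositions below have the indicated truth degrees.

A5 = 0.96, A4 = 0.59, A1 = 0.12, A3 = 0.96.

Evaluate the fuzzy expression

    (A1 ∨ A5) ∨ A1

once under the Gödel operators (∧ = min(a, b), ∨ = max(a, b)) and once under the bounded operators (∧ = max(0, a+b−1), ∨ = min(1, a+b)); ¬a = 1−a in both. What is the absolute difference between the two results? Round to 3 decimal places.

Under Gödel:
  A1 ∨ A5 = max(a, b) on (0.12, 0.96) = 0.96
  (A1 ∨ A5) ∨ A1 = max(a, b) on (0.96, 0.12) = 0.96
  → value = 0.9600
Under bounded:
  A1 ∨ A5 = min(1, a+b) on (0.12, 0.96) = 1.00
  (A1 ∨ A5) ∨ A1 = min(1, a+b) on (1.00, 0.12) = 1.00
  → value = 1.0000
|0.9600 − 1.0000| = 0.040

0.040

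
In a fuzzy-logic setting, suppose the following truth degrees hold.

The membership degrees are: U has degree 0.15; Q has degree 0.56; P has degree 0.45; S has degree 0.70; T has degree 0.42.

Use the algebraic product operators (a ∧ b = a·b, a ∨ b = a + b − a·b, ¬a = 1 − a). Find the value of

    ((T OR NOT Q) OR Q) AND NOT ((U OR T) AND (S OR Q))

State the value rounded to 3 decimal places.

0.480

NOT Q = 1 − 0.5600 = 0.4400
T OR NOT Q = a + b − a·b on (0.4200, 0.4400) = 0.6752
(T OR NOT Q) OR Q = a + b − a·b on (0.6752, 0.5600) = 0.8571
U OR T = a + b − a·b on (0.1500, 0.4200) = 0.5070
S OR Q = a + b − a·b on (0.7000, 0.5600) = 0.8680
(U OR T) AND (S OR Q) = a·b on (0.5070, 0.8680) = 0.4401
NOT ((U OR T) AND (S OR Q)) = 1 − 0.4401 = 0.5599
((T OR NOT Q) OR Q) AND NOT ((U OR T) AND (S OR Q)) = a·b on (0.8571, 0.5599) = 0.4799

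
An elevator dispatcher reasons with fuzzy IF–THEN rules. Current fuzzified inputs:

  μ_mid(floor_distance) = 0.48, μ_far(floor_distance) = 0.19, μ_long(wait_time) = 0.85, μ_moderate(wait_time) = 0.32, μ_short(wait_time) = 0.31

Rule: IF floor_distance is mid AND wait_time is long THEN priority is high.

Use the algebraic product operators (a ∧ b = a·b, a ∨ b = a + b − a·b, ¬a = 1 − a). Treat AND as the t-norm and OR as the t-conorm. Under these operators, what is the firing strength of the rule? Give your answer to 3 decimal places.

firing strength: mid=0.48, long=0.85; AND[a·b] → w = 0.4080

0.408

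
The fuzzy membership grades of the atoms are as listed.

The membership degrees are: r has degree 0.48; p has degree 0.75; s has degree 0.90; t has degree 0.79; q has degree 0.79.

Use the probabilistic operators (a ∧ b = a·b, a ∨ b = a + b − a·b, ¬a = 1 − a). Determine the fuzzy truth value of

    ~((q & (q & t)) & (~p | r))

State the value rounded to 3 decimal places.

0.699

q & t = a·b on (0.7900, 0.7900) = 0.6241
q & (q & t) = a·b on (0.7900, 0.6241) = 0.4930
~p = 1 − 0.7500 = 0.2500
~p | r = a + b − a·b on (0.2500, 0.4800) = 0.6100
(q & (q & t)) & (~p | r) = a·b on (0.4930, 0.6100) = 0.3008
~((q & (q & t)) & (~p | r)) = 1 − 0.3008 = 0.6992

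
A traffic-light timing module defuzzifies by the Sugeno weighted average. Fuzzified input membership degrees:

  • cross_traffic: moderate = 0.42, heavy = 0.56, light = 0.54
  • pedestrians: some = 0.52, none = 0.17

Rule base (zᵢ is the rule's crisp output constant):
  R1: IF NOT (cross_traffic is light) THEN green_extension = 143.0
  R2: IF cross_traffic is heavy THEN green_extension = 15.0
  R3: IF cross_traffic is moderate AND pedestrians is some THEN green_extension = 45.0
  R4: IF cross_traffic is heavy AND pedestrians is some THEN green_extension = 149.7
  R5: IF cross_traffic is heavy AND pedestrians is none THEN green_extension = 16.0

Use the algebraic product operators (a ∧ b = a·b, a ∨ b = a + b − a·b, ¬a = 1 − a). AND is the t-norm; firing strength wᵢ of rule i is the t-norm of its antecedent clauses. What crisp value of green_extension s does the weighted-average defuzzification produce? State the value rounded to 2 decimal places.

79.47

R1 (z=143.0): ¬light=1−0.54=0.46 → w = 0.4600
R2 (z=15.0): heavy=0.56 → w = 0.5600
R3 (z=45.0): moderate=0.42, some=0.52; AND[a·b] → w = 0.2184
R4 (z=149.7): heavy=0.56, some=0.52; AND[a·b] → w = 0.2912
R5 (z=16.0): heavy=0.56, none=0.17; AND[a·b] → w = 0.0952
Weighted average = (0.4600·143.0 + 0.5600·15.0 + 0.2184·45.0 + 0.2912·149.7 + 0.0952·16.0) / (0.4600 + 0.5600 + 0.2184 + 0.2912 + 0.0952)
  = 129.1238 / 1.6248 = 79.47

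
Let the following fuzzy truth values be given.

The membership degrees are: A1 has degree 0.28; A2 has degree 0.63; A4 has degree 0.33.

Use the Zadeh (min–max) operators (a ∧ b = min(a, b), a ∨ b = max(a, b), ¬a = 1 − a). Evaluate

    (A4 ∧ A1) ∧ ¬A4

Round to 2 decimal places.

0.28

A4 ∧ A1 = min(a, b) on (0.33, 0.28) = 0.28
¬A4 = 1 − 0.33 = 0.67
(A4 ∧ A1) ∧ ¬A4 = min(a, b) on (0.28, 0.67) = 0.28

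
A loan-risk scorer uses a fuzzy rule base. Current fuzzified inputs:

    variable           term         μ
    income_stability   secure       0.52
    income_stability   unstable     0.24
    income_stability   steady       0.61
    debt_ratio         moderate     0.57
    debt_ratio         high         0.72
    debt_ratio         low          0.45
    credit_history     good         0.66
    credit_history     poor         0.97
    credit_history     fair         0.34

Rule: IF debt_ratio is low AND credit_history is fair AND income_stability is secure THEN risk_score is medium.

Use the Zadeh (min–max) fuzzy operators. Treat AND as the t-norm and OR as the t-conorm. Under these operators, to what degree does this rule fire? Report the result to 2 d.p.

0.34

firing strength: low=0.45, fair=0.34, secure=0.52; AND[min(a, b)] → w = 0.34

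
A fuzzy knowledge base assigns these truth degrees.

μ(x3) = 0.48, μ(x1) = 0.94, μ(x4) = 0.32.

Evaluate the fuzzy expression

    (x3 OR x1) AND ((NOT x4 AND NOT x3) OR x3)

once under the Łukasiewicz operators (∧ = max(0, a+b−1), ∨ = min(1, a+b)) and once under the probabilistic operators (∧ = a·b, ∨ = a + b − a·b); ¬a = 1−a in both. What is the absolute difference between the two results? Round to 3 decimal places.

Under Łukasiewicz:
  x3 OR x1 = min(1, a+b) on (0.48, 0.94) = 1.00
  NOT x4 = 1 − 0.32 = 0.68
  NOT x3 = 1 − 0.48 = 0.52
  NOT x4 AND NOT x3 = max(0, a+b−1) on (0.68, 0.52) = 0.20
  (NOT x4 AND NOT x3) OR x3 = min(1, a+b) on (0.20, 0.48) = 0.68
  (x3 OR x1) AND ((NOT x4 AND NOT x3) OR x3) = max(0, a+b−1) on (1.00, 0.68) = 0.68
  → value = 0.6800
Under probabilistic:
  x3 OR x1 = a + b − a·b on (0.4800, 0.9400) = 0.9688
  NOT x4 = 1 − 0.3200 = 0.6800
  NOT x3 = 1 − 0.4800 = 0.5200
  NOT x4 AND NOT x3 = a·b on (0.6800, 0.5200) = 0.3536
  (NOT x4 AND NOT x3) OR x3 = a + b − a·b on (0.3536, 0.4800) = 0.6639
  (x3 OR x1) AND ((NOT x4 AND NOT x3) OR x3) = a·b on (0.9688, 0.6639) = 0.6432
  → value = 0.6432
|0.6800 − 0.6432| = 0.037

0.037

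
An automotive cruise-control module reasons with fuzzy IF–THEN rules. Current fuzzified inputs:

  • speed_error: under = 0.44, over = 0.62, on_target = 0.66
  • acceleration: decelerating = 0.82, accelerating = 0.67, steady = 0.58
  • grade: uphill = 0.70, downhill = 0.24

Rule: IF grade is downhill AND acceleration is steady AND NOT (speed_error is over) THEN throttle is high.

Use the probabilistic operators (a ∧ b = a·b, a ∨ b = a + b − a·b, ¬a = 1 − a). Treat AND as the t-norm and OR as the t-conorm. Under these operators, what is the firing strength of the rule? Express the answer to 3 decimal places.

firing strength: downhill=0.24, steady=0.58, ¬over=1−0.62=0.38; AND[a·b] → w = 0.0529

0.053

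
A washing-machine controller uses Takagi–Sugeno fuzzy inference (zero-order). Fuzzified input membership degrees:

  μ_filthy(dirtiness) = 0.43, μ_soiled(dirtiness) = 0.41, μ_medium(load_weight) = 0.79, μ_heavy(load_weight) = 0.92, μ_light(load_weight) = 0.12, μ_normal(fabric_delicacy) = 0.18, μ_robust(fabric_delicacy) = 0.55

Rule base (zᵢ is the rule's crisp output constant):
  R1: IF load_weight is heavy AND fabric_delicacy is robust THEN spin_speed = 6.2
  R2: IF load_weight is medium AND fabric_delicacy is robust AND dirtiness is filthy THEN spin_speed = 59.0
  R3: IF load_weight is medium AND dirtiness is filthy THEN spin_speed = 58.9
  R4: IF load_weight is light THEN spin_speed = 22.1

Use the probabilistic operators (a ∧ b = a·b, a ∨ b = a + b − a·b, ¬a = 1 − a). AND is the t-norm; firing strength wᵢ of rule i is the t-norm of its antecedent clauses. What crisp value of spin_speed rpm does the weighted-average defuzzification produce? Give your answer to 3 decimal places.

31.948

R1 (z=6.2): heavy=0.92, robust=0.55; AND[a·b] → w = 0.5060
R2 (z=59.0): medium=0.79, robust=0.55, filthy=0.43; AND[a·b] → w = 0.1868
R3 (z=58.9): medium=0.79, filthy=0.43; AND[a·b] → w = 0.3397
R4 (z=22.1): light=0.12 → w = 0.1200
Weighted average = (0.5060·6.2 + 0.1868·59.0 + 0.3397·58.9 + 0.1200·22.1) / (0.5060 + 0.1868 + 0.3397 + 0.1200)
  = 36.8208 / 1.1525 = 31.948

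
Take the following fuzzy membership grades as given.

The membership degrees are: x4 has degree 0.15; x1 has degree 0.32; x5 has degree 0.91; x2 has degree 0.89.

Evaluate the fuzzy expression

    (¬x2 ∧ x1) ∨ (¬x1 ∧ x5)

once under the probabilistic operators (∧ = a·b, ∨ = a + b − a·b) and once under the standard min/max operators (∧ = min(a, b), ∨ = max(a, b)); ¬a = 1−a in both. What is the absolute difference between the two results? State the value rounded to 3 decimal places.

Under probabilistic:
  ¬x2 = 1 − 0.8900 = 0.1100
  ¬x2 ∧ x1 = a·b on (0.1100, 0.3200) = 0.0352
  ¬x1 = 1 − 0.3200 = 0.6800
  ¬x1 ∧ x5 = a·b on (0.6800, 0.9100) = 0.6188
  (¬x2 ∧ x1) ∨ (¬x1 ∧ x5) = a + b − a·b on (0.0352, 0.6188) = 0.6322
  → value = 0.6322
Under standard min/max:
  ¬x2 = 1 − 0.89 = 0.11
  ¬x2 ∧ x1 = min(a, b) on (0.11, 0.32) = 0.11
  ¬x1 = 1 − 0.32 = 0.68
  ¬x1 ∧ x5 = min(a, b) on (0.68, 0.91) = 0.68
  (¬x2 ∧ x1) ∨ (¬x1 ∧ x5) = max(a, b) on (0.11, 0.68) = 0.68
  → value = 0.6800
|0.6322 − 0.6800| = 0.048

0.048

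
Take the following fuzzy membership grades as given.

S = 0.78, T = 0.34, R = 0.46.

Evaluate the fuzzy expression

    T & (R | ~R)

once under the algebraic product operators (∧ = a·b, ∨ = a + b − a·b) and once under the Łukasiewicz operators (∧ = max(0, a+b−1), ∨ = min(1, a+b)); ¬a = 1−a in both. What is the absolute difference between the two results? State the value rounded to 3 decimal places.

0.084

Under algebraic product:
  ~R = 1 − 0.4600 = 0.5400
  R | ~R = a + b − a·b on (0.4600, 0.5400) = 0.7516
  T & (R | ~R) = a·b on (0.3400, 0.7516) = 0.2555
  → value = 0.2555
Under Łukasiewicz:
  ~R = 1 − 0.46 = 0.54
  R | ~R = min(1, a+b) on (0.46, 0.54) = 1.00
  T & (R | ~R) = max(0, a+b−1) on (0.34, 1.00) = 0.34
  → value = 0.3400
|0.2555 − 0.3400| = 0.084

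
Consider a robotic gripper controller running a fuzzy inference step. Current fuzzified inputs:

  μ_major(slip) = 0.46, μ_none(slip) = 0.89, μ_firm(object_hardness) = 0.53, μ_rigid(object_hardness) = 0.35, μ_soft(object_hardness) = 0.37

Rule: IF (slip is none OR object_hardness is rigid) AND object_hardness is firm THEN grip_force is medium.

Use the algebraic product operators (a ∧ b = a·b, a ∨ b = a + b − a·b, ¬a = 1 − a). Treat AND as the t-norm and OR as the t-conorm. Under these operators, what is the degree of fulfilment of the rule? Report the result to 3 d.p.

0.492

firing strength: (none=0.89 OR rigid=0.35) = 0.9285; AND[a·b] with firm=0.53 → w = 0.4921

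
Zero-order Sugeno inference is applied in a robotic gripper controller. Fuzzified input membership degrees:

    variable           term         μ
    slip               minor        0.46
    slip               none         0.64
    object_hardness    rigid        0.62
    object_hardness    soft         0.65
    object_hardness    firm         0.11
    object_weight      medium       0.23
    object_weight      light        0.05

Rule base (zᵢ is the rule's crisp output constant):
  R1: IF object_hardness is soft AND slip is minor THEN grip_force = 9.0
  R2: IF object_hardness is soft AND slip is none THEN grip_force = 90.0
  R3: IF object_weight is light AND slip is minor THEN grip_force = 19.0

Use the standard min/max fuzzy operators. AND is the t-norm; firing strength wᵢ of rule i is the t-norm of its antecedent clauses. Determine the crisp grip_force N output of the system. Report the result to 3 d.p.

54.513

R1 (z=9.0): soft=0.65, minor=0.46; AND[min(a, b)] → w = 0.46
R2 (z=90.0): soft=0.65, none=0.64; AND[min(a, b)] → w = 0.64
R3 (z=19.0): light=0.05, minor=0.46; AND[min(a, b)] → w = 0.05
Weighted average = (0.46·9.0 + 0.64·90.0 + 0.05·19.0) / (0.46 + 0.64 + 0.05)
  = 62.6900 / 1.1500 = 54.513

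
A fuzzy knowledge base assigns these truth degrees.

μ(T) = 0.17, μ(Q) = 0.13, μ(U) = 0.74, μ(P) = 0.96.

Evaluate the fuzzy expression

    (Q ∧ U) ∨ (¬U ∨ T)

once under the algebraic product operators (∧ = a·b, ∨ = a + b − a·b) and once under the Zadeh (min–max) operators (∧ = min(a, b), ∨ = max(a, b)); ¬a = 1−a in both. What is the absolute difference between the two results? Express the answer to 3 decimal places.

Under algebraic product:
  Q ∧ U = a·b on (0.1300, 0.7400) = 0.0962
  ¬U = 1 − 0.7400 = 0.2600
  ¬U ∨ T = a + b − a·b on (0.2600, 0.1700) = 0.3858
  (Q ∧ U) ∨ (¬U ∨ T) = a + b − a·b on (0.0962, 0.3858) = 0.4449
  → value = 0.4449
Under Zadeh (min–max):
  Q ∧ U = min(a, b) on (0.13, 0.74) = 0.13
  ¬U = 1 − 0.74 = 0.26
  ¬U ∨ T = max(a, b) on (0.26, 0.17) = 0.26
  (Q ∧ U) ∨ (¬U ∨ T) = max(a, b) on (0.13, 0.26) = 0.26
  → value = 0.2600
|0.4449 − 0.2600| = 0.185

0.185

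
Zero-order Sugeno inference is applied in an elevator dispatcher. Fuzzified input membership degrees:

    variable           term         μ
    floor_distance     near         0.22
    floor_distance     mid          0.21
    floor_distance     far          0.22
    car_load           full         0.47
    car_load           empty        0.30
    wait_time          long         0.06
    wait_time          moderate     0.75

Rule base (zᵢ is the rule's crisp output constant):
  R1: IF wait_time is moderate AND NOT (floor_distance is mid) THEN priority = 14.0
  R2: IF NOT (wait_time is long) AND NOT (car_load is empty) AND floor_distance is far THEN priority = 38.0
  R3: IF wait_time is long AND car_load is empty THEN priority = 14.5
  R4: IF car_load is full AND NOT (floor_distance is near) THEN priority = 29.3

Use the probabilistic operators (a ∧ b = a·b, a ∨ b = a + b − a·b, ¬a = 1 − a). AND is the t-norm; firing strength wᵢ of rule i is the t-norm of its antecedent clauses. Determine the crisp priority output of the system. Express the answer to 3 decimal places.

22.105

R1 (z=14.0): moderate=0.75, ¬mid=1−0.21=0.79; AND[a·b] → w = 0.5925
R2 (z=38.0): ¬long=1−0.06=0.94, ¬empty=1−0.30=0.70, far=0.22; AND[a·b] → w = 0.1448
R3 (z=14.5): long=0.06, empty=0.30; AND[a·b] → w = 0.0180
R4 (z=29.3): full=0.47, ¬near=1−0.22=0.78; AND[a·b] → w = 0.3666
Weighted average = (0.5925·14.0 + 0.1448·38.0 + 0.0180·14.5 + 0.3666·29.3) / (0.5925 + 0.1448 + 0.0180 + 0.3666)
  = 24.7983 / 1.1219 = 22.105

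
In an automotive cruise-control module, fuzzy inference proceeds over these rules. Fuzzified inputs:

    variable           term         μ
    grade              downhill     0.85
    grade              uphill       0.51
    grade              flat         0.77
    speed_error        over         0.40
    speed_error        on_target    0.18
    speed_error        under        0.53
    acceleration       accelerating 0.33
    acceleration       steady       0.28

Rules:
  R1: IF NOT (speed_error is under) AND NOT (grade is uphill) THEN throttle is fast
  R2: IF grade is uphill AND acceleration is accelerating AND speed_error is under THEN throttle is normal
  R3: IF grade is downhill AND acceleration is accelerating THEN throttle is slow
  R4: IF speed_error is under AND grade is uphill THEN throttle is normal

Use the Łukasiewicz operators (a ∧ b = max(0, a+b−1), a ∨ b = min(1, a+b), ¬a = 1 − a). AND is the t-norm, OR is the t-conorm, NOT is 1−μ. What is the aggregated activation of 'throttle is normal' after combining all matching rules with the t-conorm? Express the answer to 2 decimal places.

R1: ¬under=1−0.53=0.47, ¬uphill=1−0.51=0.49; AND[max(0, a+b−1)] → w = 0.00
R2: uphill=0.51, accelerating=0.33, under=0.53; AND[max(0, a+b−1)] → w = 0.00
R3: downhill=0.85, accelerating=0.33; AND[max(0, a+b−1)] → w = 0.18
R4: under=0.53, uphill=0.51; AND[max(0, a+b−1)] → w = 0.04
Rules with consequent 'normal': {R2, R4} → strengths 0.00, 0.04
Aggregate via t-conorm [min(1, a+b)]: 0.04

0.04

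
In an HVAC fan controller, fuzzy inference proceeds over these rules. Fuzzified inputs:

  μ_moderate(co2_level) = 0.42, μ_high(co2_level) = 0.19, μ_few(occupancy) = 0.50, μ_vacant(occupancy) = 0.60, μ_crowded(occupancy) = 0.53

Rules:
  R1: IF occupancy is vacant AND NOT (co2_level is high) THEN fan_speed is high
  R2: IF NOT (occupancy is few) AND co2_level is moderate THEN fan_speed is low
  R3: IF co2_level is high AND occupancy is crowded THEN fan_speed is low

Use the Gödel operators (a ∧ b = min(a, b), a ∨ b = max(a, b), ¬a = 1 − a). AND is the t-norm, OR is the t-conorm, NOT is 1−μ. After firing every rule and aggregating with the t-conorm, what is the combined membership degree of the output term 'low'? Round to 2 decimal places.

R1: vacant=0.60, ¬high=1−0.19=0.81; AND[min(a, b)] → w = 0.60
R2: ¬few=1−0.50=0.50, moderate=0.42; AND[min(a, b)] → w = 0.42
R3: high=0.19, crowded=0.53; AND[min(a, b)] → w = 0.19
Rules with consequent 'low': {R2, R3} → strengths 0.42, 0.19
Aggregate via t-conorm [max(a, b)]: 0.42

0.42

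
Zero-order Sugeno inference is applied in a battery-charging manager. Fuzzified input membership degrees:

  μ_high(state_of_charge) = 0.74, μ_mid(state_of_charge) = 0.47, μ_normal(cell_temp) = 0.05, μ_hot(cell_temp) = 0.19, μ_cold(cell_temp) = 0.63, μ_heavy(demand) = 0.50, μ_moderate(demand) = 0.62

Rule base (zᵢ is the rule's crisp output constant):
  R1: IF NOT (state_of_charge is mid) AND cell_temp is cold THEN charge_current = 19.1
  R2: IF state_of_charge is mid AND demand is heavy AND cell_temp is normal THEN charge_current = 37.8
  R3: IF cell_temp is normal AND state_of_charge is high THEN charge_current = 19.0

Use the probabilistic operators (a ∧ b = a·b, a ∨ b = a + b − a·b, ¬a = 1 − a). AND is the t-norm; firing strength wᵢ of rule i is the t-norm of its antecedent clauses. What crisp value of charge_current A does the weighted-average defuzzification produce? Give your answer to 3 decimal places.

19.665

R1 (z=19.1): ¬mid=1−0.47=0.53, cold=0.63; AND[a·b] → w = 0.3339
R2 (z=37.8): mid=0.47, heavy=0.50, normal=0.05; AND[a·b] → w = 0.0118
R3 (z=19.0): normal=0.05, high=0.74; AND[a·b] → w = 0.0370
Weighted average = (0.3339·19.1 + 0.0118·37.8 + 0.0370·19.0) / (0.3339 + 0.0118 + 0.0370)
  = 7.5246 / 0.3827 = 19.665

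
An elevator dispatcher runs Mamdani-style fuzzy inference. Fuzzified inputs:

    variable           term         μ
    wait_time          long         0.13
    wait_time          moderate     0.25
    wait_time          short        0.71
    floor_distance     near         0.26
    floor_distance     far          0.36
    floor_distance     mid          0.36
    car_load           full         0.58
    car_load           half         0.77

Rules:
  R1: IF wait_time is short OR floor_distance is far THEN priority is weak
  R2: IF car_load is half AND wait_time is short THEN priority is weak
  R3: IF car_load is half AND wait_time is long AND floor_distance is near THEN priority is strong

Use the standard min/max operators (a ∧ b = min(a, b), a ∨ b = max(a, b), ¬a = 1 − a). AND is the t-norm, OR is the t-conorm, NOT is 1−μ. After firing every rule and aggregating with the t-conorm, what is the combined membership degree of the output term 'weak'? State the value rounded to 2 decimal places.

R1: short=0.71, far=0.36; OR[max(a, b)] → w = 0.71
R2: half=0.77, short=0.71; AND[min(a, b)] → w = 0.71
R3: half=0.77, long=0.13, near=0.26; AND[min(a, b)] → w = 0.13
Rules with consequent 'weak': {R1, R2} → strengths 0.71, 0.71
Aggregate via t-conorm [max(a, b)]: 0.71

0.71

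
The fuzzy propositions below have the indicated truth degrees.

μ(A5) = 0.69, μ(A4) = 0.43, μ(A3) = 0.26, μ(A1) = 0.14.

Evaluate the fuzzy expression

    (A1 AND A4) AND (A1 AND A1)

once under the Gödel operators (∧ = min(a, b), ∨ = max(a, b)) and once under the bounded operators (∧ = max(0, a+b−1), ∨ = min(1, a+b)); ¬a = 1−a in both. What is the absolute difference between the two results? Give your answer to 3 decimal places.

0.140

Under Gödel:
  A1 AND A4 = min(a, b) on (0.14, 0.43) = 0.14
  A1 AND A1 = min(a, b) on (0.14, 0.14) = 0.14
  (A1 AND A4) AND (A1 AND A1) = min(a, b) on (0.14, 0.14) = 0.14
  → value = 0.1400
Under bounded:
  A1 AND A4 = max(0, a+b−1) on (0.14, 0.43) = 0.00
  A1 AND A1 = max(0, a+b−1) on (0.14, 0.14) = 0.00
  (A1 AND A4) AND (A1 AND A1) = max(0, a+b−1) on (0.00, 0.00) = 0.00
  → value = 0.0000
|0.1400 − 0.0000| = 0.140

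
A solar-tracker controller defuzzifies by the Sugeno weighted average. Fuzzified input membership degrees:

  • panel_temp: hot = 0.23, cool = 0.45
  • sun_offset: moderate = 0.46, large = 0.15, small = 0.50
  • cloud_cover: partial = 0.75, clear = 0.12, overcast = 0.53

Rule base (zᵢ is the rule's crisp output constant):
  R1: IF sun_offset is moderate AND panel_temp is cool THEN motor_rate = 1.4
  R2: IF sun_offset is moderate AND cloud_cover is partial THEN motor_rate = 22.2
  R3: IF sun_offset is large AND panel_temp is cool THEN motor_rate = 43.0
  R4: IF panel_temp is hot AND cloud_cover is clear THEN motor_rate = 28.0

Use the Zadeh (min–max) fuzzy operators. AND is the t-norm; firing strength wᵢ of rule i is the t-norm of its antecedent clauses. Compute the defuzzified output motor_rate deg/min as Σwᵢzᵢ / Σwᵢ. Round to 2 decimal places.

R1 (z=1.4): moderate=0.46, cool=0.45; AND[min(a, b)] → w = 0.45
R2 (z=22.2): moderate=0.46, partial=0.75; AND[min(a, b)] → w = 0.46
R3 (z=43.0): large=0.15, cool=0.45; AND[min(a, b)] → w = 0.15
R4 (z=28.0): hot=0.23, clear=0.12; AND[min(a, b)] → w = 0.12
Weighted average = (0.45·1.4 + 0.46·22.2 + 0.15·43.0 + 0.12·28.0) / (0.45 + 0.46 + 0.15 + 0.12)
  = 20.6520 / 1.1800 = 17.50

17.50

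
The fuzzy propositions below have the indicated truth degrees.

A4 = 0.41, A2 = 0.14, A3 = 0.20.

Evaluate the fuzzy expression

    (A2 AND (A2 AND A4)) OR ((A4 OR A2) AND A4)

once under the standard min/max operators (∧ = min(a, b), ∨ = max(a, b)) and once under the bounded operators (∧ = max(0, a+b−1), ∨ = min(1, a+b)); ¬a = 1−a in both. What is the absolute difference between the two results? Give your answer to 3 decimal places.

0.410

Under standard min/max:
  A2 AND A4 = min(a, b) on (0.14, 0.41) = 0.14
  A2 AND (A2 AND A4) = min(a, b) on (0.14, 0.14) = 0.14
  A4 OR A2 = max(a, b) on (0.41, 0.14) = 0.41
  (A4 OR A2) AND A4 = min(a, b) on (0.41, 0.41) = 0.41
  (A2 AND (A2 AND A4)) OR ((A4 OR A2) AND A4) = max(a, b) on (0.14, 0.41) = 0.41
  → value = 0.4100
Under bounded:
  A2 AND A4 = max(0, a+b−1) on (0.14, 0.41) = 0.00
  A2 AND (A2 AND A4) = max(0, a+b−1) on (0.14, 0.00) = 0.00
  A4 OR A2 = min(1, a+b) on (0.41, 0.14) = 0.55
  (A4 OR A2) AND A4 = max(0, a+b−1) on (0.55, 0.41) = 0.00
  (A2 AND (A2 AND A4)) OR ((A4 OR A2) AND A4) = min(1, a+b) on (0.00, 0.00) = 0.00
  → value = 0.0000
|0.4100 − 0.0000| = 0.410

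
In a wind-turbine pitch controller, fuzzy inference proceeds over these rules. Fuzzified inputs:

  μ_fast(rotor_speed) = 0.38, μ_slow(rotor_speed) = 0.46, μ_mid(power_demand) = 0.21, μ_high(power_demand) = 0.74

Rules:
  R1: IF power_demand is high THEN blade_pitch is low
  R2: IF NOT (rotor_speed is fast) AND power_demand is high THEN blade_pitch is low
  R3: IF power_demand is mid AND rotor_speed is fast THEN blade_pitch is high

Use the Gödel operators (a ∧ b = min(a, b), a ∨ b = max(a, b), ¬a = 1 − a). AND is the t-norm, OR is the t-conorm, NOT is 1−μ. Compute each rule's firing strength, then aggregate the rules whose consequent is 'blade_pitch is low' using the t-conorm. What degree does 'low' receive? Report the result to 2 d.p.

R1: high=0.74 → w = 0.74
R2: ¬fast=1−0.38=0.62, high=0.74; AND[min(a, b)] → w = 0.62
R3: mid=0.21, fast=0.38; AND[min(a, b)] → w = 0.21
Rules with consequent 'low': {R1, R2} → strengths 0.74, 0.62
Aggregate via t-conorm [max(a, b)]: 0.74

0.74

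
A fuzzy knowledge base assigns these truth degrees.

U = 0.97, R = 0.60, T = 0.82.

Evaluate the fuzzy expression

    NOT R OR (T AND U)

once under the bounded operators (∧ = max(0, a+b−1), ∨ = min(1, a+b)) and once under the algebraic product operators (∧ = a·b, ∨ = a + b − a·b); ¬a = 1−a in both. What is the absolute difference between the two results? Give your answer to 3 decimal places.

Under bounded:
  NOT R = 1 − 0.60 = 0.40
  T AND U = max(0, a+b−1) on (0.82, 0.97) = 0.79
  NOT R OR (T AND U) = min(1, a+b) on (0.40, 0.79) = 1.00
  → value = 1.0000
Under algebraic product:
  NOT R = 1 − 0.6000 = 0.4000
  T AND U = a·b on (0.8200, 0.9700) = 0.7954
  NOT R OR (T AND U) = a + b − a·b on (0.4000, 0.7954) = 0.8772
  → value = 0.8772
|1.0000 − 0.8772| = 0.123

0.123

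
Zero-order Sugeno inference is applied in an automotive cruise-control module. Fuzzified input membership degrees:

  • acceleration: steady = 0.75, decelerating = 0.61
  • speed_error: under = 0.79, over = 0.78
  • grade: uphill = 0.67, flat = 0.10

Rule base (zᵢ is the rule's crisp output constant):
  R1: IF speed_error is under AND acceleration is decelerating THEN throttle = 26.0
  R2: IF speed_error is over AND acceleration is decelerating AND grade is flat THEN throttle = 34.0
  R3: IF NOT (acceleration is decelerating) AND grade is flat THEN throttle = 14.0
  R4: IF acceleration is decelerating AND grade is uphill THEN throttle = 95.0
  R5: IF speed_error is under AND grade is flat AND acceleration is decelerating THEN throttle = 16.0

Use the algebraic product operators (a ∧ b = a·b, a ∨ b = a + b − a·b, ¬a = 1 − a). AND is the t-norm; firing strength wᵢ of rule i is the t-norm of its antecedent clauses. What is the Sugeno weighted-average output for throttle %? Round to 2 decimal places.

52.95

R1 (z=26.0): under=0.79, decelerating=0.61; AND[a·b] → w = 0.4819
R2 (z=34.0): over=0.78, decelerating=0.61, flat=0.10; AND[a·b] → w = 0.0476
R3 (z=14.0): ¬decelerating=1−0.61=0.39, flat=0.10; AND[a·b] → w = 0.0390
R4 (z=95.0): decelerating=0.61, uphill=0.67; AND[a·b] → w = 0.4087
R5 (z=16.0): under=0.79, flat=0.10, decelerating=0.61; AND[a·b] → w = 0.0482
Weighted average = (0.4819·26.0 + 0.0476·34.0 + 0.0390·14.0 + 0.4087·95.0 + 0.0482·16.0) / (0.4819 + 0.0476 + 0.0390 + 0.4087 + 0.0482)
  = 54.2907 / 1.0254 = 52.95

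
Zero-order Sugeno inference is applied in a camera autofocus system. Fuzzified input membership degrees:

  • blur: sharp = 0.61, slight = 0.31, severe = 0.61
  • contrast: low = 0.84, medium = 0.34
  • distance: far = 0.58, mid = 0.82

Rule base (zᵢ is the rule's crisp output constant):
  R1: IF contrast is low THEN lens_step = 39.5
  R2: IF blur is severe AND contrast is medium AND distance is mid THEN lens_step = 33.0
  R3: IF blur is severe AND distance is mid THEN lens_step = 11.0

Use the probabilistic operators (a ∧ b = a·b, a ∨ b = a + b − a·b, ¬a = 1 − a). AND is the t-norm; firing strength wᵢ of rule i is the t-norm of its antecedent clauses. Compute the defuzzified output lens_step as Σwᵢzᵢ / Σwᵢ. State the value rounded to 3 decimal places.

29.329

R1 (z=39.5): low=0.84 → w = 0.8400
R2 (z=33.0): severe=0.61, medium=0.34, mid=0.82; AND[a·b] → w = 0.1701
R3 (z=11.0): severe=0.61, mid=0.82; AND[a·b] → w = 0.5002
Weighted average = (0.8400·39.5 + 0.1701·33.0 + 0.5002·11.0) / (0.8400 + 0.1701 + 0.5002)
  = 44.2944 / 1.5103 = 29.329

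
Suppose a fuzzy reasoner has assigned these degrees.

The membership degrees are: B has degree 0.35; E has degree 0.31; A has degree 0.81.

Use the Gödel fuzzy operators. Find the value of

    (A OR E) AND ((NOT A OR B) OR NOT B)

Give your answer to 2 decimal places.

A OR E = max(a, b) on (0.81, 0.31) = 0.81
NOT A = 1 − 0.81 = 0.19
NOT A OR B = max(a, b) on (0.19, 0.35) = 0.35
NOT B = 1 − 0.35 = 0.65
(NOT A OR B) OR NOT B = max(a, b) on (0.35, 0.65) = 0.65
(A OR E) AND ((NOT A OR B) OR NOT B) = min(a, b) on (0.81, 0.65) = 0.65

0.65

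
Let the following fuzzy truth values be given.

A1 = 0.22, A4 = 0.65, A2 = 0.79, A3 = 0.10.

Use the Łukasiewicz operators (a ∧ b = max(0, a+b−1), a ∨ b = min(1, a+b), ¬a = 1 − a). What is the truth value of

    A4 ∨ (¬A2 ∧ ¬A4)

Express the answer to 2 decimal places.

¬A2 = 1 − 0.79 = 0.21
¬A4 = 1 − 0.65 = 0.35
¬A2 ∧ ¬A4 = max(0, a+b−1) on (0.21, 0.35) = 0.00
A4 ∨ (¬A2 ∧ ¬A4) = min(1, a+b) on (0.65, 0.00) = 0.65

0.65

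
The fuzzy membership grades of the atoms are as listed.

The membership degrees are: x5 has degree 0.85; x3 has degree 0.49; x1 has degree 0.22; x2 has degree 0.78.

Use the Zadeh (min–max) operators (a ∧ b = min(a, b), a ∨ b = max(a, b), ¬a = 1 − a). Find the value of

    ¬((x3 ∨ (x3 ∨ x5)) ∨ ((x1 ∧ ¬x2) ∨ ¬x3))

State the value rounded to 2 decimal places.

0.15

x3 ∨ x5 = max(a, b) on (0.49, 0.85) = 0.85
x3 ∨ (x3 ∨ x5) = max(a, b) on (0.49, 0.85) = 0.85
¬x2 = 1 − 0.78 = 0.22
x1 ∧ ¬x2 = min(a, b) on (0.22, 0.22) = 0.22
¬x3 = 1 − 0.49 = 0.51
(x1 ∧ ¬x2) ∨ ¬x3 = max(a, b) on (0.22, 0.51) = 0.51
(x3 ∨ (x3 ∨ x5)) ∨ ((x1 ∧ ¬x2) ∨ ¬x3) = max(a, b) on (0.85, 0.51) = 0.85
¬((x3 ∨ (x3 ∨ x5)) ∨ ((x1 ∧ ¬x2) ∨ ¬x3)) = 1 − 0.85 = 0.15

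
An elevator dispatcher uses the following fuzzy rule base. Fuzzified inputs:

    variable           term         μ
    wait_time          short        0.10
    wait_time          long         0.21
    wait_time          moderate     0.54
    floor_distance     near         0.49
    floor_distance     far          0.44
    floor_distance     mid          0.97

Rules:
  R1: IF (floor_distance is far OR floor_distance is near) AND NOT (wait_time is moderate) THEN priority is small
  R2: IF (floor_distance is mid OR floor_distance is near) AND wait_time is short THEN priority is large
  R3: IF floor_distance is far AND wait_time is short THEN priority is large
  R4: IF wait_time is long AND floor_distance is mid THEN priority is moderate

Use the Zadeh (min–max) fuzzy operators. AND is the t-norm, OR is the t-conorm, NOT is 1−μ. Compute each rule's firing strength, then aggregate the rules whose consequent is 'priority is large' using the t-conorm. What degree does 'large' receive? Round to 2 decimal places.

0.10

R1: (far=0.44 OR near=0.49) = 0.49; AND[min(a, b)] with ¬moderate=1−0.54=0.46 → w = 0.46
R2: (mid=0.97 OR near=0.49) = 0.97; AND[min(a, b)] with short=0.10 → w = 0.10
R3: far=0.44, short=0.10; AND[min(a, b)] → w = 0.10
R4: long=0.21, mid=0.97; AND[min(a, b)] → w = 0.21
Rules with consequent 'large': {R2, R3} → strengths 0.10, 0.10
Aggregate via t-conorm [max(a, b)]: 0.10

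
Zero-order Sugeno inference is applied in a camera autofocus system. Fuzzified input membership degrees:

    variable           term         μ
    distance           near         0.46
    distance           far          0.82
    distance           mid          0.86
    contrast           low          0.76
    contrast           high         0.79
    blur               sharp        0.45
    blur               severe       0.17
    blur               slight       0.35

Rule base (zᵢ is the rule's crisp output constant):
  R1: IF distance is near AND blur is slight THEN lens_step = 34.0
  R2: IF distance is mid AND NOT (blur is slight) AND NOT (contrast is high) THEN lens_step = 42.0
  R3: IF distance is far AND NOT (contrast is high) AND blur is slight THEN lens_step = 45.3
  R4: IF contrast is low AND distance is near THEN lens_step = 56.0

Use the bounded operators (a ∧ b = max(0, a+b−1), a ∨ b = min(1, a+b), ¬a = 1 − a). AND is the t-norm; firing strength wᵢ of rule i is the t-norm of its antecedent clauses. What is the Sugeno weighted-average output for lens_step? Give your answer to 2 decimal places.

R1 (z=34.0): near=0.46, slight=0.35; AND[max(0, a+b−1)] → w = 0.00
R2 (z=42.0): mid=0.86, ¬slight=1−0.35=0.65, ¬high=1−0.79=0.21; AND[max(0, a+b−1)] → w = 0.00
R3 (z=45.3): far=0.82, ¬high=1−0.79=0.21, slight=0.35; AND[max(0, a+b−1)] → w = 0.00
R4 (z=56.0): low=0.76, near=0.46; AND[max(0, a+b−1)] → w = 0.22
Weighted average = (0.00·34.0 + 0.00·42.0 + 0.00·45.3 + 0.22·56.0) / (0.00 + 0.00 + 0.00 + 0.22)
  = 12.3200 / 0.2200 = 56.00

56.00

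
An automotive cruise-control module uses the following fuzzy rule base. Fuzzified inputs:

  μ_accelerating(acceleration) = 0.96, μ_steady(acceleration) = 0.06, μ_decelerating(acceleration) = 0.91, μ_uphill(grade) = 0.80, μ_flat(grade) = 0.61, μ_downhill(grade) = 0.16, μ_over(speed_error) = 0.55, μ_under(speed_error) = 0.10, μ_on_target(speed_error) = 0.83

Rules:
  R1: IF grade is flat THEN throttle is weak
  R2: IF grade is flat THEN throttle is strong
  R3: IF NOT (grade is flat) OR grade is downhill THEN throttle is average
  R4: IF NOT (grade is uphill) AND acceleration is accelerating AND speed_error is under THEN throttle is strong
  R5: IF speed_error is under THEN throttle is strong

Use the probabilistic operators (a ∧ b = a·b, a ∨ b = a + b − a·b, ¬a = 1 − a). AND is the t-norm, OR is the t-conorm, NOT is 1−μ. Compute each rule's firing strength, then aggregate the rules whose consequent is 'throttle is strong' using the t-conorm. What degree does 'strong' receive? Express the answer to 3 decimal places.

0.656

R1: flat=0.61 → w = 0.6100
R2: flat=0.61 → w = 0.6100
R3: ¬flat=1−0.61=0.39, downhill=0.16; OR[a + b − a·b] → w = 0.4876
R4: ¬uphill=1−0.80=0.20, accelerating=0.96, under=0.10; AND[a·b] → w = 0.0192
R5: under=0.10 → w = 0.1000
Rules with consequent 'strong': {R2, R4, R5} → strengths 0.6100, 0.0192, 0.1000
Aggregate via t-conorm [a + b − a·b]: 0.6557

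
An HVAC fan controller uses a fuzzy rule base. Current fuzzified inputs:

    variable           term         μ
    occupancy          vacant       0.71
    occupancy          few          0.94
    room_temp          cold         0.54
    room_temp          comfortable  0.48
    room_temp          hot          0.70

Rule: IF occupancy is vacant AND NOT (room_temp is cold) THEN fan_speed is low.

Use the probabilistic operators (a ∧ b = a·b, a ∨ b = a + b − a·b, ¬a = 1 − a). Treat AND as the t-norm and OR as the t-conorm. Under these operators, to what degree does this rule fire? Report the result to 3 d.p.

0.327

firing strength: vacant=0.71, ¬cold=1−0.54=0.46; AND[a·b] → w = 0.3266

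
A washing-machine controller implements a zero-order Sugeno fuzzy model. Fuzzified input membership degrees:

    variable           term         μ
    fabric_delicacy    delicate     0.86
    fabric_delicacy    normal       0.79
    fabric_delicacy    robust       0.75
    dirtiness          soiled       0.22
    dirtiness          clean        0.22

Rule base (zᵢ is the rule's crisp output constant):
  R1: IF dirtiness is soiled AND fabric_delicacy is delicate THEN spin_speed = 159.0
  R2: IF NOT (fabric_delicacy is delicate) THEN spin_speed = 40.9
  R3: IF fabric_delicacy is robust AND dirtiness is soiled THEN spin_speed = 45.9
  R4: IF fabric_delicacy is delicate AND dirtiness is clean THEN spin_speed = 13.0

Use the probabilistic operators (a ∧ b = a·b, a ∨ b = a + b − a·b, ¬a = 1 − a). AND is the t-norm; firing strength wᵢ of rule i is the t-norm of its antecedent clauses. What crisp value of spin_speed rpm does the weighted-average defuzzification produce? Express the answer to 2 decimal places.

67.08

R1 (z=159.0): soiled=0.22, delicate=0.86; AND[a·b] → w = 0.1892
R2 (z=40.9): ¬delicate=1−0.86=0.14 → w = 0.1400
R3 (z=45.9): robust=0.75, soiled=0.22; AND[a·b] → w = 0.1650
R4 (z=13.0): delicate=0.86, clean=0.22; AND[a·b] → w = 0.1892
Weighted average = (0.1892·159.0 + 0.1400·40.9 + 0.1650·45.9 + 0.1892·13.0) / (0.1892 + 0.1400 + 0.1650 + 0.1892)
  = 45.8419 / 0.6834 = 67.08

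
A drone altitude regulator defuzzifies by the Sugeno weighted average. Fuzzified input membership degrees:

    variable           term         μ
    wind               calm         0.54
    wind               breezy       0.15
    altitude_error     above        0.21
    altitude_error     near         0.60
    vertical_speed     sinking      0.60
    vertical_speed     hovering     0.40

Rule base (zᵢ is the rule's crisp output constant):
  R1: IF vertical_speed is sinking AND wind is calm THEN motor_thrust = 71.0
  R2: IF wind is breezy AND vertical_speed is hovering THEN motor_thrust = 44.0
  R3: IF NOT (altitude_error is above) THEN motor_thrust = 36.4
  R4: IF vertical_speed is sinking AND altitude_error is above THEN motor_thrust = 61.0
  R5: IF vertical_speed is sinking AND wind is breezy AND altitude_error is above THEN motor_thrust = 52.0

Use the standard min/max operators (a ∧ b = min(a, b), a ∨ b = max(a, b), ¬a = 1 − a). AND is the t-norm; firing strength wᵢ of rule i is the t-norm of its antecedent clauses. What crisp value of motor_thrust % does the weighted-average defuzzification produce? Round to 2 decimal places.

51.25

R1 (z=71.0): sinking=0.60, calm=0.54; AND[min(a, b)] → w = 0.54
R2 (z=44.0): breezy=0.15, hovering=0.40; AND[min(a, b)] → w = 0.15
R3 (z=36.4): ¬above=1−0.21=0.79 → w = 0.79
R4 (z=61.0): sinking=0.60, above=0.21; AND[min(a, b)] → w = 0.21
R5 (z=52.0): sinking=0.60, breezy=0.15, above=0.21; AND[min(a, b)] → w = 0.15
Weighted average = (0.54·71.0 + 0.15·44.0 + 0.79·36.4 + 0.21·61.0 + 0.15·52.0) / (0.54 + 0.15 + 0.79 + 0.21 + 0.15)
  = 94.3060 / 1.8400 = 51.25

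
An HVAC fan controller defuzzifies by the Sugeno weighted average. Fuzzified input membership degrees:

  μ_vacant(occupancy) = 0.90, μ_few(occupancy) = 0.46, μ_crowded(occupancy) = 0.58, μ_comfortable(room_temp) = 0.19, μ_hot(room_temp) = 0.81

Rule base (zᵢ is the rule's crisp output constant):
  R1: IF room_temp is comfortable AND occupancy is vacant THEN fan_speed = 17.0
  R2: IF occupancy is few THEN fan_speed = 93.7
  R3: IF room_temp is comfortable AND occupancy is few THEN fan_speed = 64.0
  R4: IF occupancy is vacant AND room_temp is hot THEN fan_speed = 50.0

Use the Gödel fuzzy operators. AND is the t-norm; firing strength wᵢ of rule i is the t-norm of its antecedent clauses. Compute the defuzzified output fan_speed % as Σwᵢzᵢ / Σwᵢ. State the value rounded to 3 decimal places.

59.995

R1 (z=17.0): comfortable=0.19, vacant=0.90; AND[min(a, b)] → w = 0.19
R2 (z=93.7): few=0.46 → w = 0.46
R3 (z=64.0): comfortable=0.19, few=0.46; AND[min(a, b)] → w = 0.19
R4 (z=50.0): vacant=0.90, hot=0.81; AND[min(a, b)] → w = 0.81
Weighted average = (0.19·17.0 + 0.46·93.7 + 0.19·64.0 + 0.81·50.0) / (0.19 + 0.46 + 0.19 + 0.81)
  = 98.9920 / 1.6500 = 59.995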